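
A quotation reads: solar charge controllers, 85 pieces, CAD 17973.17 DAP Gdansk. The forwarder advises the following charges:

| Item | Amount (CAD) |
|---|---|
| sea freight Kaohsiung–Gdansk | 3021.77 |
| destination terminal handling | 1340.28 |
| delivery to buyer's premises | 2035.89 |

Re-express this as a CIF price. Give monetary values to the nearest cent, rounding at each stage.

Not relevant to the conversion: freight — on the seller under both DAP and CIF; already in the DAP price and stays in the CIF price.
From DAP to CIF, the seller no longer bears: destination terminal, delivery.
CIF price = 17973.17 − 1340.28 − 2035.89 = 14597.00

CIF price: CAD 14597.00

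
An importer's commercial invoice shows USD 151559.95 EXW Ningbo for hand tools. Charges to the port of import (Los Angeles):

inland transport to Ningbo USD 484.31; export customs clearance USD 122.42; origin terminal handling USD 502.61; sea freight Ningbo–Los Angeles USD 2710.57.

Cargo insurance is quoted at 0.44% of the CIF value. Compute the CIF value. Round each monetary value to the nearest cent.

CIF value: USD 156066.55

Let C be the CIF value. C = EXW price + pre-shipment costs + freight + 0.44% × C
C − 0.44% × C = 151559.95 + 484.31 + 122.42 + 502.61 + 2710.57
0.9956 × C = 155379.86
C = 155379.86 / 0.9956 = 156066.55
Insurance premium = 0.44% × 156066.55 = 686.69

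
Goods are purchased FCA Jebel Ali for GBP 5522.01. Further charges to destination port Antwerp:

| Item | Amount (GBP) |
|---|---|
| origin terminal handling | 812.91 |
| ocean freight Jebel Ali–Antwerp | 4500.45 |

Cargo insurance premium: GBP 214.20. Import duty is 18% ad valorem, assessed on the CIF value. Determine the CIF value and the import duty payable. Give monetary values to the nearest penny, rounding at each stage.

CIF value: GBP 11049.57; import duty: GBP 1988.92

CIF = FCA price + pre-shipment costs + freight + insurance
CIF = 5522.01 + 812.91 + 4500.45 + 214.20 = 11049.57
Import duty = 11049.57 × 18% = 1988.92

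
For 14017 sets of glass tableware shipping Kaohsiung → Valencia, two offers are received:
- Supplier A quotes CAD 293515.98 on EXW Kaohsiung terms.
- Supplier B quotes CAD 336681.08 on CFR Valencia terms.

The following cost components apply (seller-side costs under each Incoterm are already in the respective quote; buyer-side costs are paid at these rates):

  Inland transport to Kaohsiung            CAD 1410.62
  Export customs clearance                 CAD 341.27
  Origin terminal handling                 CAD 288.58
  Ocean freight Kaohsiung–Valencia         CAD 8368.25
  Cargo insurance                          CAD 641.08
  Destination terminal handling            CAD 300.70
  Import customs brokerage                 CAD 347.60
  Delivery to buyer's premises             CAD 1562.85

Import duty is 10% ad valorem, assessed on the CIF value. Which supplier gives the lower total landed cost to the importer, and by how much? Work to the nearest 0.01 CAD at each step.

Supplier A is cheaper by CAD 36032.02

Supplier A (EXW):
CIF value = EXW price + inland to port + export clearance + origin terminal + freight + insurance = 293515.98 + 1410.62 + 341.27 + 288.58 + 8368.25 + 641.08 = 304565.78
Import duty = 304565.78 × 10% = 30456.58
Buyer bears (A): 1410.62 + 341.27 + 288.58 + 8368.25 + 641.08 + 300.70 + 347.60 + 1562.85 = 13260.95
Landed cost (A) = invoice 293515.98 + 13260.95 + duty 30456.58 = 337233.51
Supplier B (CFR):
CIF value = CFR price + insurance = 336681.08 + 641.08 = 337322.16
Import duty = 337322.16 × 10% = 33732.22
Buyer bears (B): 641.08 + 300.70 + 347.60 + 1562.85 = 2852.23
Landed cost (B) = invoice 336681.08 + 2852.23 + duty 33732.22 = 373265.53
Difference = |337233.51 − 373265.53| = 36032.02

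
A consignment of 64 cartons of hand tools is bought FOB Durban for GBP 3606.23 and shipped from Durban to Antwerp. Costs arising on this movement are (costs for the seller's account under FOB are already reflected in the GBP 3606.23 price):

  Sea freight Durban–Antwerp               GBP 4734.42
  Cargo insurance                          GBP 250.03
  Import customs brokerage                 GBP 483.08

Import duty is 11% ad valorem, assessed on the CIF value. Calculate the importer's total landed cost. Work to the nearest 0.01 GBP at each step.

Total landed cost: GBP 10018.73

FOB: the seller bears costs until goods are on board at the origin port; the buyer bears freight, insurance and all costs thereafter.
CIF value = FOB price + freight + insurance = 3606.23 + 4734.42 + 250.03 = 8590.68
Import duty = 8590.68 × 11% = 944.97
Buyer bears: freight 4734.42 + insurance 250.03 + brokerage 483.08 + duty 944.97 = 6412.50
Landed cost = invoice 3606.23 + 6412.50 = 10018.73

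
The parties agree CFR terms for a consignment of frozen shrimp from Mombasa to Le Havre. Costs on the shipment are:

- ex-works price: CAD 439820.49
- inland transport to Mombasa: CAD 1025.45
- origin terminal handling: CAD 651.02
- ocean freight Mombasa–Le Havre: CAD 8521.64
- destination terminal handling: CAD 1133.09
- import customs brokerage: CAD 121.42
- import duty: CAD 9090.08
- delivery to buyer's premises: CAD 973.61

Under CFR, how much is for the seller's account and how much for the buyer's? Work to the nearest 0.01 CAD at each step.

CFR: the seller pays costs through ocean freight to the destination port, but not insurance.
Seller's account: goods 439820.49 + inland to port 1025.45 + origin terminal 651.02 + freight 8521.64 = 450018.60
Buyer's account: destination terminal 1133.09 + brokerage 121.42 + duty 9090.08 + delivery 973.61 = 11318.20

Seller: CAD 450018.60; buyer: CAD 11318.20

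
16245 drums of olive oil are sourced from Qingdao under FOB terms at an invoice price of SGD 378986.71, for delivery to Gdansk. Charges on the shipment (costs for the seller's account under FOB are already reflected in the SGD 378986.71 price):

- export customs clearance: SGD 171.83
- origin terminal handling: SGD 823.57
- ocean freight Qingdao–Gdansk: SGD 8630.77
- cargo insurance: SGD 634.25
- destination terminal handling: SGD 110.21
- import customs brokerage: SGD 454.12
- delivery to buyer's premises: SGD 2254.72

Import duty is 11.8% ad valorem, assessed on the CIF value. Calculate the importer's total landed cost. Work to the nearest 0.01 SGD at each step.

FOB: the seller bears costs until goods are on board at the origin port; the buyer bears freight, insurance and all costs thereafter.
Already in the invoice (seller's account under FOB): export clearance, origin terminal — exclude.
CIF value = FOB price + freight + insurance = 378986.71 + 8630.77 + 634.25 = 388251.73
Import duty = 388251.73 × 11.8% = 45813.70
Buyer bears: freight 8630.77 + insurance 634.25 + destination terminal 110.21 + brokerage 454.12 + delivery 2254.72 + duty 45813.70 = 57897.77
Landed cost = invoice 378986.71 + 57897.77 = 436884.48

Total landed cost: SGD 436884.48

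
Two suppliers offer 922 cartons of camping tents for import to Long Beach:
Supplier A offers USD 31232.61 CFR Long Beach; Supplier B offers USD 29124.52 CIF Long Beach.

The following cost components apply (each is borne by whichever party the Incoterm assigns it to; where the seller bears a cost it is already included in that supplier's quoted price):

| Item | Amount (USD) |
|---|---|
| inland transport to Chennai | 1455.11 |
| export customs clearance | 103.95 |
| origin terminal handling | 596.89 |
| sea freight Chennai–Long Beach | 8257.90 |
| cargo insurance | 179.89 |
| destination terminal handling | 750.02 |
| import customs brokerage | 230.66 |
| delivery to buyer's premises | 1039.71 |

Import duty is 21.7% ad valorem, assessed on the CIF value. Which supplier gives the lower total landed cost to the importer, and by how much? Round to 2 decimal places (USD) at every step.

Supplier A (CFR):
CIF value = CFR price + insurance = 31232.61 + 179.89 = 31412.50
Import duty = 31412.50 × 21.7% = 6816.51
Buyer bears (A): 179.89 + 750.02 + 230.66 + 1039.71 = 2200.28
Landed cost (A) = invoice 31232.61 + 2200.28 + duty 6816.51 = 40249.40
Supplier B (CIF):
The CIF price already equals the CIF value: 29124.52
Import duty = 29124.52 × 21.7% = 6320.02
Buyer bears (B): 750.02 + 230.66 + 1039.71 = 2020.39
Landed cost (B) = invoice 29124.52 + 2020.39 + duty 6320.02 = 37464.93
Difference = |40249.40 − 37464.93| = 2784.47

Supplier B is cheaper by USD 2784.47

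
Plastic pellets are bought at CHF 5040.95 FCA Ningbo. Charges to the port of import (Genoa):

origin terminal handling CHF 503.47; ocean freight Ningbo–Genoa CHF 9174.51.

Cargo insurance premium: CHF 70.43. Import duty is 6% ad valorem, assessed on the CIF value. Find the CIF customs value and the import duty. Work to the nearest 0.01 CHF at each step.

CIF value: CHF 14789.36; import duty: CHF 887.36

CIF = FCA price + pre-shipment costs + freight + insurance
CIF = 5040.95 + 503.47 + 9174.51 + 70.43 = 14789.36
Import duty = 14789.36 × 6% = 887.36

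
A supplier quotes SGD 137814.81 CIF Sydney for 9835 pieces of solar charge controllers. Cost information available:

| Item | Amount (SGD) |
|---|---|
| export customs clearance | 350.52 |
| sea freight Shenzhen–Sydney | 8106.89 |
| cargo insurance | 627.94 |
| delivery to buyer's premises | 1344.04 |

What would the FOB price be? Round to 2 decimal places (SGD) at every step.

Not relevant to the conversion: export clearance — on the seller under both CIF and FOB; already in the CIF price and stays in the FOB price. delivery — on the buyer under both terms; not part of either seller's price.
From CIF to FOB, the seller no longer bears: freight, insurance.
FOB price = 137814.81 − 8106.89 − 627.94 = 129079.98

FOB price: SGD 129079.98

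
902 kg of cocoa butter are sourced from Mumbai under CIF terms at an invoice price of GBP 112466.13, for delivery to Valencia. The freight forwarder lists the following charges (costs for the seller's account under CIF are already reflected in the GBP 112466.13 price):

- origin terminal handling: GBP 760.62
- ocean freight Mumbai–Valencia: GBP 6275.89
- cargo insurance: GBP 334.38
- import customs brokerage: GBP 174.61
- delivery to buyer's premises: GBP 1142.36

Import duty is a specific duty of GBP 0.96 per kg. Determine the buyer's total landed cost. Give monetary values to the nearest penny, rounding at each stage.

Total landed cost: GBP 114649.02

CIF: the seller pays costs through ocean freight and marine insurance to the destination port.
Already in the invoice (seller's account under CIF): origin terminal, freight, insurance — exclude.
The CIF price already equals the CIF value: 112466.13
Import duty = 902 × 0.96 = 865.92
Buyer bears: brokerage 174.61 + delivery 1142.36 + duty 865.92 = 2182.89
Landed cost = invoice 112466.13 + 2182.89 = 114649.02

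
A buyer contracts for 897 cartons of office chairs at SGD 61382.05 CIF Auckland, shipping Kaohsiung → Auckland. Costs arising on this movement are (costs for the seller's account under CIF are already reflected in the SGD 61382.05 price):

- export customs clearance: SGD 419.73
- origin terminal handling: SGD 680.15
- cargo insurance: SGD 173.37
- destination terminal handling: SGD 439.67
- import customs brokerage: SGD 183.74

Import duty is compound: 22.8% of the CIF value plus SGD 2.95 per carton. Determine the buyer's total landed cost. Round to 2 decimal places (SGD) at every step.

Total landed cost: SGD 78646.72

CIF: the seller pays costs through ocean freight and marine insurance to the destination port.
Already in the invoice (seller's account under CIF): export clearance, origin terminal, insurance — exclude.
The CIF price already equals the CIF value: 61382.05
Ad valorem component: 61382.05 × 22.8% = 13995.11
Specific component: 897 × 2.95 = 2646.15
Import duty = 13995.11 + 2646.15 = 16641.26
Buyer bears: destination terminal 439.67 + brokerage 183.74 + duty 16641.26 = 17264.67
Landed cost = invoice 61382.05 + 17264.67 = 78646.72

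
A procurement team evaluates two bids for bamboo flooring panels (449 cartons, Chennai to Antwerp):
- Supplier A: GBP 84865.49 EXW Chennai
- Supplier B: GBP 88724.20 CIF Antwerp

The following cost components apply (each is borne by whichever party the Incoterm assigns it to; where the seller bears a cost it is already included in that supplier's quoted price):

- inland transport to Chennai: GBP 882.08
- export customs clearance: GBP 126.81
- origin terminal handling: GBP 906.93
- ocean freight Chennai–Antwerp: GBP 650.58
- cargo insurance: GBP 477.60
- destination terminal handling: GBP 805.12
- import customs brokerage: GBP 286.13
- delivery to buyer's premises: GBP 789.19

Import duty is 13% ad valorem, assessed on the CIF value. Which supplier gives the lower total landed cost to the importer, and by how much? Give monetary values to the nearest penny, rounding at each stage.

Supplier A (EXW):
CIF value = EXW price + inland to port + export clearance + origin terminal + freight + insurance = 84865.49 + 882.08 + 126.81 + 906.93 + 650.58 + 477.60 = 87909.49
Import duty = 87909.49 × 13% = 11428.23
Buyer bears (A): 882.08 + 126.81 + 906.93 + 650.58 + 477.60 + 805.12 + 286.13 + 789.19 = 4924.44
Landed cost (A) = invoice 84865.49 + 4924.44 + duty 11428.23 = 101218.16
Supplier B (CIF):
The CIF price already equals the CIF value: 88724.20
Import duty = 88724.20 × 13% = 11534.15
Buyer bears (B): 805.12 + 286.13 + 789.19 = 1880.44
Landed cost (B) = invoice 88724.20 + 1880.44 + duty 11534.15 = 102138.79
Difference = |101218.16 − 102138.79| = 920.63

Supplier A is cheaper by GBP 920.63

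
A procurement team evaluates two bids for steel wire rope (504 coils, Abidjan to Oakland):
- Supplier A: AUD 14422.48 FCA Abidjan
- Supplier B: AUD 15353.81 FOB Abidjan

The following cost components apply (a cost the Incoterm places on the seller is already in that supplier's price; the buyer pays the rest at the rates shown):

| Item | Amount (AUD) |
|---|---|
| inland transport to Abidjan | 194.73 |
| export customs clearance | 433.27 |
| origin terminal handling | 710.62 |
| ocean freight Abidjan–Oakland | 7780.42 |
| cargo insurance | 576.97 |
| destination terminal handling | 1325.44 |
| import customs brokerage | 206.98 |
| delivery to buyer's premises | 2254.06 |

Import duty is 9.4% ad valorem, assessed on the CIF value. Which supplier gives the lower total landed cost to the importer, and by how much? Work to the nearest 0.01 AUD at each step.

Supplier A is cheaper by AUD 241.45

Supplier A (FCA):
CIF value = FCA price + origin terminal + freight + insurance = 14422.48 + 710.62 + 7780.42 + 576.97 = 23490.49
Import duty = 23490.49 × 9.4% = 2208.11
Buyer bears (A): 710.62 + 7780.42 + 576.97 + 1325.44 + 206.98 + 2254.06 = 12854.49
Landed cost (A) = invoice 14422.48 + 12854.49 + duty 2208.11 = 29485.08
Supplier B (FOB):
CIF value = FOB price + freight + insurance = 15353.81 + 7780.42 + 576.97 = 23711.20
Import duty = 23711.20 × 9.4% = 2228.85
Buyer bears (B): 7780.42 + 576.97 + 1325.44 + 206.98 + 2254.06 = 12143.87
Landed cost (B) = invoice 15353.81 + 12143.87 + duty 2228.85 = 29726.53
Difference = |29485.08 − 29726.53| = 241.45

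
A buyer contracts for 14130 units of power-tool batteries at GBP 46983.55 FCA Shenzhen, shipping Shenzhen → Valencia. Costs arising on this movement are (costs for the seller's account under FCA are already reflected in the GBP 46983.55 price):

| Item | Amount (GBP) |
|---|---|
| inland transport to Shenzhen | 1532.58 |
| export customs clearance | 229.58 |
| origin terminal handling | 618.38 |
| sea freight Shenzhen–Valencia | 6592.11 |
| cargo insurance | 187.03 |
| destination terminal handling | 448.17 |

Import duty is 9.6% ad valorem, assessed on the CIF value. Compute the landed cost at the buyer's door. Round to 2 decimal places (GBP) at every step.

FCA: the seller delivers export-cleared goods to the carrier; the buyer bears costs from that point.
Already in the invoice (seller's account under FCA): inland to port, export clearance — exclude.
CIF value = FCA price + origin terminal + freight + insurance = 46983.55 + 618.38 + 6592.11 + 187.03 = 54381.07
Import duty = 54381.07 × 9.6% = 5220.58
Buyer bears: origin terminal 618.38 + freight 6592.11 + insurance 187.03 + destination terminal 448.17 + duty 5220.58 = 13066.27
Landed cost = invoice 46983.55 + 13066.27 = 60049.82

Total landed cost: GBP 60049.82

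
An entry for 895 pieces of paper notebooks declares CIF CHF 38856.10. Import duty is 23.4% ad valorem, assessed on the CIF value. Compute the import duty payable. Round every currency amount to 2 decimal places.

Import duty: CHF 9092.33

Import duty = 38856.10 × 23.4% = 9092.33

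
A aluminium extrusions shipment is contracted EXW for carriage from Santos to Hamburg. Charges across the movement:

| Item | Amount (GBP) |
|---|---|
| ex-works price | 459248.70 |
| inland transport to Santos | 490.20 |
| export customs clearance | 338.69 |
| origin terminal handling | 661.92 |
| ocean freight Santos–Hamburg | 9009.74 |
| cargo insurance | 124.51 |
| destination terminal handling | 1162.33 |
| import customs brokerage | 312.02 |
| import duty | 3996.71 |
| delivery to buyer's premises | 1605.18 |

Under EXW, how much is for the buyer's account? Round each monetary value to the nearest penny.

Buyer's account: GBP 17701.30

EXW: the seller makes goods available at their premises; the buyer bears all onward costs.
Seller's account: goods 459248.70 = 459248.70
Buyer's account: inland to port 490.20 + export clearance 338.69 + origin terminal 661.92 + freight 9009.74 + insurance 124.51 + destination terminal 1162.33 + brokerage 312.02 + duty 3996.71 + delivery 1605.18 = 17701.30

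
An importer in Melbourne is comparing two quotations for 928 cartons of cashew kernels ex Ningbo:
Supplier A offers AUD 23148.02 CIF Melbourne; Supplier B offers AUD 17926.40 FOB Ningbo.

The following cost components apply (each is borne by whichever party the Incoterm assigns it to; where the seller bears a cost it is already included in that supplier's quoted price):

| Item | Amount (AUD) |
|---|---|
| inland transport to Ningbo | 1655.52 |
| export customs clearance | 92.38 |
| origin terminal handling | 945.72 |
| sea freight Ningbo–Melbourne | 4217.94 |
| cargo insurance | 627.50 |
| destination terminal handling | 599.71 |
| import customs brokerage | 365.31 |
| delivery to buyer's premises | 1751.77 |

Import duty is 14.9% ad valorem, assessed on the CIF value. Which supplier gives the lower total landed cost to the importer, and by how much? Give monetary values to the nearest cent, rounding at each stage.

Supplier B is cheaper by AUD 432.23

Supplier A (CIF):
The CIF price already equals the CIF value: 23148.02
Import duty = 23148.02 × 14.9% = 3449.05
Buyer bears (A): 599.71 + 365.31 + 1751.77 = 2716.79
Landed cost (A) = invoice 23148.02 + 2716.79 + duty 3449.05 = 29313.86
Supplier B (FOB):
CIF value = FOB price + freight + insurance = 17926.40 + 4217.94 + 627.50 = 22771.84
Import duty = 22771.84 × 14.9% = 3393.00
Buyer bears (B): 4217.94 + 627.50 + 599.71 + 365.31 + 1751.77 = 7562.23
Landed cost (B) = invoice 17926.40 + 7562.23 + duty 3393.00 = 28881.63
Difference = |29313.86 − 28881.63| = 432.23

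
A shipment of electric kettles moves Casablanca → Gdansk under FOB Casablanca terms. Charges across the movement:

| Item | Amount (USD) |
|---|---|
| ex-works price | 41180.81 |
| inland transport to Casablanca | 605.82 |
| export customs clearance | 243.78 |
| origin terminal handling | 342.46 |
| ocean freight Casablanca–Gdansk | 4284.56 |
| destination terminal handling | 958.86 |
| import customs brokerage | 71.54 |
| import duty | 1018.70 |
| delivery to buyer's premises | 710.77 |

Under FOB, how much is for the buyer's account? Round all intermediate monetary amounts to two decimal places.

Buyer's account: USD 7044.43

FOB: the seller bears costs until goods are on board at the origin port; the buyer bears freight, insurance and all costs thereafter.
Seller's account: goods 41180.81 + inland to port 605.82 + export clearance 243.78 + origin terminal 342.46 = 42372.87
Buyer's account: freight 4284.56 + destination terminal 958.86 + brokerage 71.54 + duty 1018.70 + delivery 710.77 = 7044.43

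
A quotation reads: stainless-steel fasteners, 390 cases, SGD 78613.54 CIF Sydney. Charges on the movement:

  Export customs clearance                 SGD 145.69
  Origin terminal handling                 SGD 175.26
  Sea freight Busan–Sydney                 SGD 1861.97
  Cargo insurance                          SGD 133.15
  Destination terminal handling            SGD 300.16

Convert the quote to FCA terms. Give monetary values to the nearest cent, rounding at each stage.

Not relevant to the conversion: export clearance — on the seller under both CIF and FCA; already in the CIF price and stays in the FCA price. destination terminal — on the buyer under both terms; not part of either seller's price.
From CIF to FCA, the seller no longer bears: origin terminal, freight, insurance.
FCA price = 78613.54 − 175.26 − 1861.97 − 133.15 = 76443.16

FCA price: SGD 76443.16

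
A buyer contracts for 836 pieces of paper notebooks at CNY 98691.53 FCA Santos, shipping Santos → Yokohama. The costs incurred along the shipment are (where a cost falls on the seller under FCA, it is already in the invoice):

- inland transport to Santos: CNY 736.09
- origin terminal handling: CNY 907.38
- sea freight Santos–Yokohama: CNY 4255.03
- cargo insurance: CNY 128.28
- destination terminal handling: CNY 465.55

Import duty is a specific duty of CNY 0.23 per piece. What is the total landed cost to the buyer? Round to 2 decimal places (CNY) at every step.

FCA: the seller delivers export-cleared goods to the carrier; the buyer bears costs from that point.
Already in the invoice (seller's account under FCA): inland to port — exclude.
CIF value = FCA price + origin terminal + freight + insurance = 98691.53 + 907.38 + 4255.03 + 128.28 = 103982.22
Import duty = 836 × 0.23 = 192.28
Buyer bears: origin terminal 907.38 + freight 4255.03 + insurance 128.28 + destination terminal 465.55 + duty 192.28 = 5948.52
Landed cost = invoice 98691.53 + 5948.52 = 104640.05

Total landed cost: CNY 104640.05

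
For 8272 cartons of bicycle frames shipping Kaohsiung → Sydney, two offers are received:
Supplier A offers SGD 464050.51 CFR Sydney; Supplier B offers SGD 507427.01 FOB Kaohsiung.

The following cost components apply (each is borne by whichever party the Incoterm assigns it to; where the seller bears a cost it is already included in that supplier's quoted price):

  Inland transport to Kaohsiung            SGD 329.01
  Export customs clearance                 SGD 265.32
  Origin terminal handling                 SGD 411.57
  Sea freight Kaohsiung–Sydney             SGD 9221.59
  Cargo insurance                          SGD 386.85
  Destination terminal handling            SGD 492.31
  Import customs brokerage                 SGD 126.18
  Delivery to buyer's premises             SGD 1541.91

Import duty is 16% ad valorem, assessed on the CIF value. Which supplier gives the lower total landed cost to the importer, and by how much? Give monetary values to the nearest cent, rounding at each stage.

Supplier A is cheaper by SGD 61013.78

Supplier A (CFR):
CIF value = CFR price + insurance = 464050.51 + 386.85 = 464437.36
Import duty = 464437.36 × 16% = 74309.98
Buyer bears (A): 386.85 + 492.31 + 126.18 + 1541.91 = 2547.25
Landed cost (A) = invoice 464050.51 + 2547.25 + duty 74309.98 = 540907.74
Supplier B (FOB):
CIF value = FOB price + freight + insurance = 507427.01 + 9221.59 + 386.85 = 517035.45
Import duty = 517035.45 × 16% = 82725.67
Buyer bears (B): 9221.59 + 386.85 + 492.31 + 126.18 + 1541.91 = 11768.84
Landed cost (B) = invoice 507427.01 + 11768.84 + duty 82725.67 = 601921.52
Difference = |540907.74 − 601921.52| = 61013.78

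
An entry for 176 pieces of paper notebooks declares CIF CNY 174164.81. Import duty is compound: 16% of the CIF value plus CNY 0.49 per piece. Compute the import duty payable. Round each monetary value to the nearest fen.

Ad valorem component: 174164.81 × 16% = 27866.37
Specific component: 176 × 0.49 = 86.24
Import duty = 27866.37 + 86.24 = 27952.61

Import duty: CNY 27952.61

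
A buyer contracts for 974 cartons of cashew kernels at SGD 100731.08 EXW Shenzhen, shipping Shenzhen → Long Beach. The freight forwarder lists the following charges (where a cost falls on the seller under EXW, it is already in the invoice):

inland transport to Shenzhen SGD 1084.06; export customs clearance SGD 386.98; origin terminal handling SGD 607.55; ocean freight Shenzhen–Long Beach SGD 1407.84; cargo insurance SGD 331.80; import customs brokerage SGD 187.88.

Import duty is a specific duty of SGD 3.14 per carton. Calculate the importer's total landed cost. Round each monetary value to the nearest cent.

EXW: the seller makes goods available at their premises; the buyer bears all onward costs.
CIF value = EXW price + inland to port + export clearance + origin terminal + freight + insurance = 100731.08 + 1084.06 + 386.98 + 607.55 + 1407.84 + 331.80 = 104549.31
Import duty = 974 × 3.14 = 3058.36
Buyer bears: inland to port 1084.06 + export clearance 386.98 + origin terminal 607.55 + freight 1407.84 + insurance 331.80 + brokerage 187.88 + duty 3058.36 = 7064.47
Landed cost = invoice 100731.08 + 7064.47 = 107795.55

Total landed cost: SGD 107795.55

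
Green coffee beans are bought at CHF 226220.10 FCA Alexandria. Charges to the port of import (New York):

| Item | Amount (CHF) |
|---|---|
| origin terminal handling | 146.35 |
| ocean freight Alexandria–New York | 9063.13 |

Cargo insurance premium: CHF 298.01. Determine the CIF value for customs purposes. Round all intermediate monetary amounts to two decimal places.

CIF = FCA price + pre-shipment costs + freight + insurance
CIF = 226220.10 + 146.35 + 9063.13 + 298.01 = 235727.59

CIF value: CHF 235727.59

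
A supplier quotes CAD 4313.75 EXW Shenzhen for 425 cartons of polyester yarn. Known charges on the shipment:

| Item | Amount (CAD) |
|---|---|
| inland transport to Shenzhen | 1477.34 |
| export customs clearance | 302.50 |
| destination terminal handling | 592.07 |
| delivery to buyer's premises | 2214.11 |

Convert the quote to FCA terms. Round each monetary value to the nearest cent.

Not relevant to the conversion: destination terminal, delivery — on the buyer under both terms; not part of either seller's price.
From EXW to FCA, the seller additionally bears: inland to port, export clearance.
FCA price = 4313.75 + 1477.34 + 302.50 = 6093.59

FCA price: CAD 6093.59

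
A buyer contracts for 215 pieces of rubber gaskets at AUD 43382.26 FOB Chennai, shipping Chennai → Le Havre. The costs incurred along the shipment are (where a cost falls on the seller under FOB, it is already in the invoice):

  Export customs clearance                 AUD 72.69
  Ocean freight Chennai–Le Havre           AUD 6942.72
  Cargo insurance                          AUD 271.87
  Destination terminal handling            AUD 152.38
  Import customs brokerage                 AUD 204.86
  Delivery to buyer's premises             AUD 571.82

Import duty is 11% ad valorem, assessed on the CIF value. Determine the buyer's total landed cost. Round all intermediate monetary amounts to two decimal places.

FOB: the seller bears costs until goods are on board at the origin port; the buyer bears freight, insurance and all costs thereafter.
Already in the invoice (seller's account under FOB): export clearance — exclude.
CIF value = FOB price + freight + insurance = 43382.26 + 6942.72 + 271.87 = 50596.85
Import duty = 50596.85 × 11% = 5565.65
Buyer bears: freight 6942.72 + insurance 271.87 + destination terminal 152.38 + brokerage 204.86 + delivery 571.82 + duty 5565.65 = 13709.30
Landed cost = invoice 43382.26 + 13709.30 = 57091.56

Total landed cost: AUD 57091.56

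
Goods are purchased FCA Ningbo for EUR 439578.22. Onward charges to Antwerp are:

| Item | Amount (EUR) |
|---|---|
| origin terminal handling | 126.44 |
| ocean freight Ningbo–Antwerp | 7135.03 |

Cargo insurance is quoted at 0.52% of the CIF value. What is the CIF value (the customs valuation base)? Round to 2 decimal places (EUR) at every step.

CIF value: EUR 449175.40

Let C be the CIF value. C = FCA price + pre-shipment costs + freight + 0.52% × C
C − 0.52% × C = 439578.22 + 126.44 + 7135.03
0.9948 × C = 446839.69
C = 446839.69 / 0.9948 = 449175.40
Insurance premium = 0.52% × 449175.40 = 2335.71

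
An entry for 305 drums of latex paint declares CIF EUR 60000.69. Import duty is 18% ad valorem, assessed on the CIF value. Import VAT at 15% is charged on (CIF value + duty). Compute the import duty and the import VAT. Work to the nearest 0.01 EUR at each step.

Import duty: EUR 10800.12; import VAT: EUR 10620.12

Import duty = 60000.69 × 18% = 10800.12
VAT base = CIF + duty = 60000.69 + 10800.12 = 70800.81
Import VAT = 70800.81 × 15% = 10620.12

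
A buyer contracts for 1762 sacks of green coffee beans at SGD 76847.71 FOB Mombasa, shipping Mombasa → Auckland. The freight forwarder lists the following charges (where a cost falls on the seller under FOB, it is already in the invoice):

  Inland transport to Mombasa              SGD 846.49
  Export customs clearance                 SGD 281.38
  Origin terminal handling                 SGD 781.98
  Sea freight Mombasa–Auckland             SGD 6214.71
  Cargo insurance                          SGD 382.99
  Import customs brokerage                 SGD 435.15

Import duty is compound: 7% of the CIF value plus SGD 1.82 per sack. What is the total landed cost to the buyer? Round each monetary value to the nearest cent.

Total landed cost: SGD 92928.58

FOB: the seller bears costs until goods are on board at the origin port; the buyer bears freight, insurance and all costs thereafter.
Already in the invoice (seller's account under FOB): inland to port, export clearance, origin terminal — exclude.
CIF value = FOB price + freight + insurance = 76847.71 + 6214.71 + 382.99 = 83445.41
Ad valorem component: 83445.41 × 7% = 5841.18
Specific component: 1762 × 1.82 = 3206.84
Import duty = 5841.18 + 3206.84 = 9048.02
Buyer bears: freight 6214.71 + insurance 382.99 + brokerage 435.15 + duty 9048.02 = 16080.87
Landed cost = invoice 76847.71 + 16080.87 = 92928.58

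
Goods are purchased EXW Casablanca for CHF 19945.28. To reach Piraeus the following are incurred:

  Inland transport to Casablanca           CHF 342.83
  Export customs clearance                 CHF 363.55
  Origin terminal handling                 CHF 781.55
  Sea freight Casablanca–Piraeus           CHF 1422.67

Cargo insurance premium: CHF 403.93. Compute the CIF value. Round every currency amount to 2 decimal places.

CIF = EXW price + pre-shipment costs + freight + insurance
CIF = 19945.28 + 342.83 + 363.55 + 781.55 + 1422.67 + 403.93 = 23259.81

CIF value: CHF 23259.81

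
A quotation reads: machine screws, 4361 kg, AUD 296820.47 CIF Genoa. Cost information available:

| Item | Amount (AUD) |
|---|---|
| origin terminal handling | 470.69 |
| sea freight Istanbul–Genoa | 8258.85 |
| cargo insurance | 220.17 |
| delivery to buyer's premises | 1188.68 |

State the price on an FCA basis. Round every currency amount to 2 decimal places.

FCA price: AUD 287870.76

Not relevant to the conversion: delivery — on the buyer under both terms; not part of either seller's price.
From CIF to FCA, the seller no longer bears: origin terminal, freight, insurance.
FCA price = 296820.47 − 470.69 − 8258.85 − 220.17 = 287870.76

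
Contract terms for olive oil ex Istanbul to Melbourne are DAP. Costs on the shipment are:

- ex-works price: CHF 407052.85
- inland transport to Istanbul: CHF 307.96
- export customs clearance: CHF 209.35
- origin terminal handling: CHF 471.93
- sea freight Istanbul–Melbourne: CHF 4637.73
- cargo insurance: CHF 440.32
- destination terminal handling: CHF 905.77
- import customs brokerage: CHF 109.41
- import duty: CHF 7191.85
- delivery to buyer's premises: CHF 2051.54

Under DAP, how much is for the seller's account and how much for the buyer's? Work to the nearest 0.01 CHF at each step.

DAP: the seller bears all costs to the named destination except import duty and clearance.
Seller's account: goods 407052.85 + inland to port 307.96 + export clearance 209.35 + origin terminal 471.93 + freight 4637.73 + insurance 440.32 + destination terminal 905.77 + delivery 2051.54 = 416077.45
Buyer's account: brokerage 109.41 + duty 7191.85 = 7301.26

Seller: CHF 416077.45; buyer: CHF 7301.26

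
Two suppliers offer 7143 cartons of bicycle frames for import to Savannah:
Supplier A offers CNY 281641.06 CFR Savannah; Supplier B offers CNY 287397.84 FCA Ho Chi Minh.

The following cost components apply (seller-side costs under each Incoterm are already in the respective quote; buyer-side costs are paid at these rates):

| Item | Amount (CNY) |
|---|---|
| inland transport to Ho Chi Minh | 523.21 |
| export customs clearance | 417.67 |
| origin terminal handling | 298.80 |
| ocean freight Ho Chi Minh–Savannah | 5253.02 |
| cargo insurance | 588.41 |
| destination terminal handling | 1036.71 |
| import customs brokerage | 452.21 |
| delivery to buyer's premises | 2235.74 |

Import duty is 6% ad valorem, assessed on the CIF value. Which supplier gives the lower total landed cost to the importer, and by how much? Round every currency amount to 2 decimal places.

Supplier A is cheaper by CNY 11987.11

Supplier A (CFR):
CIF value = CFR price + insurance = 281641.06 + 588.41 = 282229.47
Import duty = 282229.47 × 6% = 16933.77
Buyer bears (A): 588.41 + 1036.71 + 452.21 + 2235.74 = 4313.07
Landed cost (A) = invoice 281641.06 + 4313.07 + duty 16933.77 = 302887.90
Supplier B (FCA):
CIF value = FCA price + origin terminal + freight + insurance = 287397.84 + 298.80 + 5253.02 + 588.41 = 293538.07
Import duty = 293538.07 × 6% = 17612.28
Buyer bears (B): 298.80 + 5253.02 + 588.41 + 1036.71 + 452.21 + 2235.74 = 9864.89
Landed cost (B) = invoice 287397.84 + 9864.89 + duty 17612.28 = 314875.01
Difference = |302887.90 − 314875.01| = 11987.11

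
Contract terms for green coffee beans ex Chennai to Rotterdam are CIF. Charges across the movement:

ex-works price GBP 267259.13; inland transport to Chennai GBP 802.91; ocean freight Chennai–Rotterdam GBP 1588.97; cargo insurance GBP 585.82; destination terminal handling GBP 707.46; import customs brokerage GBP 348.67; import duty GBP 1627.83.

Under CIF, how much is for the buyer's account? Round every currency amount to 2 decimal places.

Buyer's account: GBP 2683.96

CIF: the seller pays costs through ocean freight and marine insurance to the destination port.
Seller's account: goods 267259.13 + inland to port 802.91 + freight 1588.97 + insurance 585.82 = 270236.83
Buyer's account: destination terminal 707.46 + brokerage 348.67 + duty 1627.83 = 2683.96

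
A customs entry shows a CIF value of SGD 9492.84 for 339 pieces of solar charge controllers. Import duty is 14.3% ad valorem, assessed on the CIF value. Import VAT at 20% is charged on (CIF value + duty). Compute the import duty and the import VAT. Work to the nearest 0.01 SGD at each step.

Import duty = 9492.84 × 14.3% = 1357.48
VAT base = CIF + duty = 9492.84 + 1357.48 = 10850.32
Import VAT = 10850.32 × 20% = 2170.06

Import duty: SGD 1357.48; import VAT: SGD 2170.06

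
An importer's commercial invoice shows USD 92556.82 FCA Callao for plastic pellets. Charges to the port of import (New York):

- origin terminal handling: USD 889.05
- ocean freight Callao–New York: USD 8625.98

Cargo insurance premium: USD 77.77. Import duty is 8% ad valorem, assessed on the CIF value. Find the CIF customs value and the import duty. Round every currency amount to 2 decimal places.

CIF = FCA price + pre-shipment costs + freight + insurance
CIF = 92556.82 + 889.05 + 8625.98 + 77.77 = 102149.62
Import duty = 102149.62 × 8% = 8171.97

CIF value: USD 102149.62; import duty: USD 8171.97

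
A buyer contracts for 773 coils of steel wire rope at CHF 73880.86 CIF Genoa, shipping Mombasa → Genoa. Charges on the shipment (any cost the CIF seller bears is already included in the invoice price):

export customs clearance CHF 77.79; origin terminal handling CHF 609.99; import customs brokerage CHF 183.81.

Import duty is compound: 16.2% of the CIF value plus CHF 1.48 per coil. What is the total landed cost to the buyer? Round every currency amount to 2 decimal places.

Total landed cost: CHF 87177.41

CIF: the seller pays costs through ocean freight and marine insurance to the destination port.
Already in the invoice (seller's account under CIF): export clearance, origin terminal — exclude.
The CIF price already equals the CIF value: 73880.86
Ad valorem component: 73880.86 × 16.2% = 11968.70
Specific component: 773 × 1.48 = 1144.04
Import duty = 11968.70 + 1144.04 = 13112.74
Buyer bears: brokerage 183.81 + duty 13112.74 = 13296.55
Landed cost = invoice 73880.86 + 13296.55 = 87177.41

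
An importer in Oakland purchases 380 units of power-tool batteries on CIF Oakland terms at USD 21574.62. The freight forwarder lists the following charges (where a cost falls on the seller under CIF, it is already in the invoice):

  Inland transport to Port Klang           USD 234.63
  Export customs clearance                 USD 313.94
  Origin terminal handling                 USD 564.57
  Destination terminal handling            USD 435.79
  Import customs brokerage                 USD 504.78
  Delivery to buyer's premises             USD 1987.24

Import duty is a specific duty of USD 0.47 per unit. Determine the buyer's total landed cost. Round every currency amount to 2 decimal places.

CIF: the seller pays costs through ocean freight and marine insurance to the destination port.
Already in the invoice (seller's account under CIF): inland to port, export clearance, origin terminal — exclude.
The CIF price already equals the CIF value: 21574.62
Import duty = 380 × 0.47 = 178.60
Buyer bears: destination terminal 435.79 + brokerage 504.78 + delivery 1987.24 + duty 178.60 = 3106.41
Landed cost = invoice 21574.62 + 3106.41 = 24681.03

Total landed cost: USD 24681.03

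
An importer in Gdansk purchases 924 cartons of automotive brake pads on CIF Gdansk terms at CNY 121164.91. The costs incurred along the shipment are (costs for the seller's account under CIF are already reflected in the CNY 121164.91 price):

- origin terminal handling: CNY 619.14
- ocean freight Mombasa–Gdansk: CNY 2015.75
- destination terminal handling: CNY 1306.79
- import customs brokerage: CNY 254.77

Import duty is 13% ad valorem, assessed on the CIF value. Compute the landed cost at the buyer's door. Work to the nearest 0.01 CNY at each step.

CIF: the seller pays costs through ocean freight and marine insurance to the destination port.
Already in the invoice (seller's account under CIF): origin terminal, freight — exclude.
The CIF price already equals the CIF value: 121164.91
Import duty = 121164.91 × 13% = 15751.44
Buyer bears: destination terminal 1306.79 + brokerage 254.77 + duty 15751.44 = 17313.00
Landed cost = invoice 121164.91 + 17313.00 = 138477.91

Total landed cost: CNY 138477.91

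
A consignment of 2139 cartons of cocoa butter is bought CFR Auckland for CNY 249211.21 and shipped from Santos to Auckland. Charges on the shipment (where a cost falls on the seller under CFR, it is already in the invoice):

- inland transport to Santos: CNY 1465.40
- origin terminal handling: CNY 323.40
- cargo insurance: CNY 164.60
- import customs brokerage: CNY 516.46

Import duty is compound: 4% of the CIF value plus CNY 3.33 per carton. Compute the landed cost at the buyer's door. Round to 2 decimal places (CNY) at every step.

Total landed cost: CNY 266990.17

CFR: the seller pays costs through ocean freight to the destination port, but not insurance.
Already in the invoice (seller's account under CFR): inland to port, origin terminal — exclude.
CIF value = CFR price + insurance = 249211.21 + 164.60 = 249375.81
Ad valorem component: 249375.81 × 4% = 9975.03
Specific component: 2139 × 3.33 = 7122.87
Import duty = 9975.03 + 7122.87 = 17097.90
Buyer bears: insurance 164.60 + brokerage 516.46 + duty 17097.90 = 17778.96
Landed cost = invoice 249211.21 + 17778.96 = 266990.17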